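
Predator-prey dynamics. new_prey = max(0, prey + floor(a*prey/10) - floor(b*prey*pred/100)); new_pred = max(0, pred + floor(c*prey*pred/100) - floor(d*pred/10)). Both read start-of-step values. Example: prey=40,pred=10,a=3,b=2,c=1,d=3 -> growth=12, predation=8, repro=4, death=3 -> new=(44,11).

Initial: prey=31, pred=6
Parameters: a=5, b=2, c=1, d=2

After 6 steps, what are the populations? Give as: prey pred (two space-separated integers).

Answer: 113 59

Derivation:
Step 1: prey: 31+15-3=43; pred: 6+1-1=6
Step 2: prey: 43+21-5=59; pred: 6+2-1=7
Step 3: prey: 59+29-8=80; pred: 7+4-1=10
Step 4: prey: 80+40-16=104; pred: 10+8-2=16
Step 5: prey: 104+52-33=123; pred: 16+16-3=29
Step 6: prey: 123+61-71=113; pred: 29+35-5=59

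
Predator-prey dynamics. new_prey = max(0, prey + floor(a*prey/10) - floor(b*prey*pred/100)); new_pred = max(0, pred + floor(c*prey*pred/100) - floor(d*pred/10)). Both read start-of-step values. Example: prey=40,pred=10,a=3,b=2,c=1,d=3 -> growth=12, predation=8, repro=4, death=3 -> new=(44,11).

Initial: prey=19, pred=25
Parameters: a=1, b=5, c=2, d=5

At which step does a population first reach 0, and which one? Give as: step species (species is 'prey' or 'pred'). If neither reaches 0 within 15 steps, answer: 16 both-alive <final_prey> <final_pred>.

Answer: 1 prey

Derivation:
Step 1: prey: 19+1-23=0; pred: 25+9-12=22
First extinction: prey at step 1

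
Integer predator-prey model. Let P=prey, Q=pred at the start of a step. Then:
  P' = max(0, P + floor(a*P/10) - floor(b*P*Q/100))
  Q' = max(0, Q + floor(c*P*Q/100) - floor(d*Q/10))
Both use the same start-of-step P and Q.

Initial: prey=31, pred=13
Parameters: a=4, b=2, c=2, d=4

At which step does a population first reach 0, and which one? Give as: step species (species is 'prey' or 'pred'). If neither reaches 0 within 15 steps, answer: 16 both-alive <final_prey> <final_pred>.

Step 1: prey: 31+12-8=35; pred: 13+8-5=16
Step 2: prey: 35+14-11=38; pred: 16+11-6=21
Step 3: prey: 38+15-15=38; pred: 21+15-8=28
Step 4: prey: 38+15-21=32; pred: 28+21-11=38
Step 5: prey: 32+12-24=20; pred: 38+24-15=47
Step 6: prey: 20+8-18=10; pred: 47+18-18=47
Step 7: prey: 10+4-9=5; pred: 47+9-18=38
Step 8: prey: 5+2-3=4; pred: 38+3-15=26
Step 9: prey: 4+1-2=3; pred: 26+2-10=18
Step 10: prey: 3+1-1=3; pred: 18+1-7=12
Step 11: prey: 3+1-0=4; pred: 12+0-4=8
Step 12: prey: 4+1-0=5; pred: 8+0-3=5
Step 13: prey: 5+2-0=7; pred: 5+0-2=3
Step 14: prey: 7+2-0=9; pred: 3+0-1=2
Step 15: prey: 9+3-0=12; pred: 2+0-0=2
No extinction within 15 steps

Answer: 16 both-alive 12 2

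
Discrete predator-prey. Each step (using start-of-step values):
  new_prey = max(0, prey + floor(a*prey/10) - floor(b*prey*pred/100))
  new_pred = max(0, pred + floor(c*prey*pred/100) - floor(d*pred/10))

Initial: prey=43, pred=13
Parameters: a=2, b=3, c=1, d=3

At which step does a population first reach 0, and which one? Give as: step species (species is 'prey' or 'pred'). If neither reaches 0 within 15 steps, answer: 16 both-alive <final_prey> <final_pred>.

Step 1: prey: 43+8-16=35; pred: 13+5-3=15
Step 2: prey: 35+7-15=27; pred: 15+5-4=16
Step 3: prey: 27+5-12=20; pred: 16+4-4=16
Step 4: prey: 20+4-9=15; pred: 16+3-4=15
Step 5: prey: 15+3-6=12; pred: 15+2-4=13
Step 6: prey: 12+2-4=10; pred: 13+1-3=11
Step 7: prey: 10+2-3=9; pred: 11+1-3=9
Step 8: prey: 9+1-2=8; pred: 9+0-2=7
Step 9: prey: 8+1-1=8; pred: 7+0-2=5
Step 10: prey: 8+1-1=8; pred: 5+0-1=4
Step 11: prey: 8+1-0=9; pred: 4+0-1=3
Step 12: prey: 9+1-0=10; pred: 3+0-0=3
Step 13: prey: 10+2-0=12; pred: 3+0-0=3
Step 14: prey: 12+2-1=13; pred: 3+0-0=3
Step 15: prey: 13+2-1=14; pred: 3+0-0=3
No extinction within 15 steps

Answer: 16 both-alive 14 3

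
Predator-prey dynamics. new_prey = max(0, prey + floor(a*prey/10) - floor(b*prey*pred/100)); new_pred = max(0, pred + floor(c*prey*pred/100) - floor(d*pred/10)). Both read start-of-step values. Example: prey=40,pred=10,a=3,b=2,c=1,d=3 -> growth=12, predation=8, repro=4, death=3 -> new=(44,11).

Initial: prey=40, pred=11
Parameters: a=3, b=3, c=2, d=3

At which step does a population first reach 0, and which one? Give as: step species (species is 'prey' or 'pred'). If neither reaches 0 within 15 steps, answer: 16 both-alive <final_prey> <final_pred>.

Answer: 16 both-alive 1 3

Derivation:
Step 1: prey: 40+12-13=39; pred: 11+8-3=16
Step 2: prey: 39+11-18=32; pred: 16+12-4=24
Step 3: prey: 32+9-23=18; pred: 24+15-7=32
Step 4: prey: 18+5-17=6; pred: 32+11-9=34
Step 5: prey: 6+1-6=1; pred: 34+4-10=28
Step 6: prey: 1+0-0=1; pred: 28+0-8=20
Step 7: prey: 1+0-0=1; pred: 20+0-6=14
Step 8: prey: 1+0-0=1; pred: 14+0-4=10
Step 9: prey: 1+0-0=1; pred: 10+0-3=7
Step 10: prey: 1+0-0=1; pred: 7+0-2=5
Step 11: prey: 1+0-0=1; pred: 5+0-1=4
Step 12: prey: 1+0-0=1; pred: 4+0-1=3
Step 13: prey: 1+0-0=1; pred: 3+0-0=3
Steps 14-15: state stable at prey=1, pred=3 (no change)
No extinction within 15 steps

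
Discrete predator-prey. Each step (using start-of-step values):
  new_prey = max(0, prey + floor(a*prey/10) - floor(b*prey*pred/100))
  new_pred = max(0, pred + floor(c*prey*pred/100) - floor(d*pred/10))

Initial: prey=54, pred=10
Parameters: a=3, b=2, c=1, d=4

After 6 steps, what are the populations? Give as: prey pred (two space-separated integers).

Step 1: prey: 54+16-10=60; pred: 10+5-4=11
Step 2: prey: 60+18-13=65; pred: 11+6-4=13
Step 3: prey: 65+19-16=68; pred: 13+8-5=16
Step 4: prey: 68+20-21=67; pred: 16+10-6=20
Step 5: prey: 67+20-26=61; pred: 20+13-8=25
Step 6: prey: 61+18-30=49; pred: 25+15-10=30

Answer: 49 30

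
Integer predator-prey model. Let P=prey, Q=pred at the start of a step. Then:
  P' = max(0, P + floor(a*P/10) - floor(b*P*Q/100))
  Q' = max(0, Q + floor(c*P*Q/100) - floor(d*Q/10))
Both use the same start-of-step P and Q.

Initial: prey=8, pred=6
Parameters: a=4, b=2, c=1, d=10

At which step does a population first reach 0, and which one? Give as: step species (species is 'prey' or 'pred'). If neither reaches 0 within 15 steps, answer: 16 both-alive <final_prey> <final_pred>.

Answer: 1 pred

Derivation:
Step 1: prey: 8+3-0=11; pred: 6+0-6=0
First extinction: pred at step 1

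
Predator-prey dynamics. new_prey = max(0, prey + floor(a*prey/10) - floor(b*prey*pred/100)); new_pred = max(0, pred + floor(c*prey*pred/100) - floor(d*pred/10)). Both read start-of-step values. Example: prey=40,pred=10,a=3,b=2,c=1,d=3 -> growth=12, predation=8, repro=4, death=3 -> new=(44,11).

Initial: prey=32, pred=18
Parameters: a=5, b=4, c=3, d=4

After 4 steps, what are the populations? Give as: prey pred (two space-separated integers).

Step 1: prey: 32+16-23=25; pred: 18+17-7=28
Step 2: prey: 25+12-28=9; pred: 28+21-11=38
Step 3: prey: 9+4-13=0; pred: 38+10-15=33
Step 4: prey: 0+0-0=0; pred: 33+0-13=20

Answer: 0 20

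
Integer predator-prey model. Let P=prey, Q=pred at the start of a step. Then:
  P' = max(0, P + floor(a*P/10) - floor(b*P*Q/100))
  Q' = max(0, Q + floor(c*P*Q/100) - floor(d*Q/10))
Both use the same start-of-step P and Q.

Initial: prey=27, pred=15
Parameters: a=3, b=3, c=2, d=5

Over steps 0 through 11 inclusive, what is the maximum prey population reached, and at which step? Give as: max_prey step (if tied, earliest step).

Step 1: prey: 27+8-12=23; pred: 15+8-7=16
Step 2: prey: 23+6-11=18; pred: 16+7-8=15
Step 3: prey: 18+5-8=15; pred: 15+5-7=13
Step 4: prey: 15+4-5=14; pred: 13+3-6=10
Step 5: prey: 14+4-4=14; pred: 10+2-5=7
Step 6: prey: 14+4-2=16; pred: 7+1-3=5
Step 7: prey: 16+4-2=18; pred: 5+1-2=4
Step 8: prey: 18+5-2=21; pred: 4+1-2=3
Step 9: prey: 21+6-1=26; pred: 3+1-1=3
Step 10: prey: 26+7-2=31; pred: 3+1-1=3
Step 11: prey: 31+9-2=38; pred: 3+1-1=3
Max prey = 38 at step 11

Answer: 38 11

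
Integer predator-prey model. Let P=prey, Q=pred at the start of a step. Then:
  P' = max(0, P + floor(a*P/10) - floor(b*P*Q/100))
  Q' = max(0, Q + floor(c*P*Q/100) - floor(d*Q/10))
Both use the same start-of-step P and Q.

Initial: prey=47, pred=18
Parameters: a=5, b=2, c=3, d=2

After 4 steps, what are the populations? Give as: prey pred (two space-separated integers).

Step 1: prey: 47+23-16=54; pred: 18+25-3=40
Step 2: prey: 54+27-43=38; pred: 40+64-8=96
Step 3: prey: 38+19-72=0; pred: 96+109-19=186
Step 4: prey: 0+0-0=0; pred: 186+0-37=149

Answer: 0 149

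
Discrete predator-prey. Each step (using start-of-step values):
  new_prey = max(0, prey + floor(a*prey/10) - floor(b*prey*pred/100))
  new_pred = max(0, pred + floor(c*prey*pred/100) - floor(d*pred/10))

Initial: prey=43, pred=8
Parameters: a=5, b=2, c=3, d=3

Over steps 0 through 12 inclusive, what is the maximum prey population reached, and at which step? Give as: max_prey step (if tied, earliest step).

Answer: 69 2

Derivation:
Step 1: prey: 43+21-6=58; pred: 8+10-2=16
Step 2: prey: 58+29-18=69; pred: 16+27-4=39
Step 3: prey: 69+34-53=50; pred: 39+80-11=108
Step 4: prey: 50+25-108=0; pred: 108+162-32=238
Step 5: prey: 0+0-0=0; pred: 238+0-71=167
Step 6: prey: 0+0-0=0; pred: 167+0-50=117
Step 7: prey: 0+0-0=0; pred: 117+0-35=82
Step 8: prey: 0+0-0=0; pred: 82+0-24=58
Step 9: prey: 0+0-0=0; pred: 58+0-17=41
Step 10: prey: 0+0-0=0; pred: 41+0-12=29
Step 11: prey: 0+0-0=0; pred: 29+0-8=21
Step 12: prey: 0+0-0=0; pred: 21+0-6=15
Max prey = 69 at step 2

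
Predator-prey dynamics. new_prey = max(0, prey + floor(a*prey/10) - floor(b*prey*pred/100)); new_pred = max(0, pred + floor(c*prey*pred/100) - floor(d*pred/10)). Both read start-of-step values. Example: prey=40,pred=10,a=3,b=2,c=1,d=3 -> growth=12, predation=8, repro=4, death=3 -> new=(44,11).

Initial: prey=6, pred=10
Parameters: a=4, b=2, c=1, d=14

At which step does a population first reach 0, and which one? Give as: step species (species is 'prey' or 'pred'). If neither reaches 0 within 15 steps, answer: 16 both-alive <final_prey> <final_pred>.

Answer: 1 pred

Derivation:
Step 1: prey: 6+2-1=7; pred: 10+0-14=0
First extinction: pred at step 1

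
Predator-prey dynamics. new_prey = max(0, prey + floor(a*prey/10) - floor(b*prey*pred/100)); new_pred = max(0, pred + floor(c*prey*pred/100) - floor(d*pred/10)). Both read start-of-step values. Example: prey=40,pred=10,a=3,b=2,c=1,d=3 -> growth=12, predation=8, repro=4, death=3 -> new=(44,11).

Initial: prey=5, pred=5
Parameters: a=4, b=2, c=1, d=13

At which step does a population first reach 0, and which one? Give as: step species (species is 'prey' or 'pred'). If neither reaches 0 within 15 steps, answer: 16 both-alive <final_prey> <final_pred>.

Step 1: prey: 5+2-0=7; pred: 5+0-6=0
First extinction: pred at step 1

Answer: 1 pred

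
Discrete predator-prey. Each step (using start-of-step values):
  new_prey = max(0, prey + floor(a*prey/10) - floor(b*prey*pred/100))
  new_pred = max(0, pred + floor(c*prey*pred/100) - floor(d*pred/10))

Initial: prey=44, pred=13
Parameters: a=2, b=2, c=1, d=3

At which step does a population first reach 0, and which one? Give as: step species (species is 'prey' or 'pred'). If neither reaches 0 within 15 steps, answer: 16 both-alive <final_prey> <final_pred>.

Step 1: prey: 44+8-11=41; pred: 13+5-3=15
Step 2: prey: 41+8-12=37; pred: 15+6-4=17
Step 3: prey: 37+7-12=32; pred: 17+6-5=18
Step 4: prey: 32+6-11=27; pred: 18+5-5=18
Step 5: prey: 27+5-9=23; pred: 18+4-5=17
Step 6: prey: 23+4-7=20; pred: 17+3-5=15
Step 7: prey: 20+4-6=18; pred: 15+3-4=14
Step 8: prey: 18+3-5=16; pred: 14+2-4=12
Step 9: prey: 16+3-3=16; pred: 12+1-3=10
Step 10: prey: 16+3-3=16; pred: 10+1-3=8
Step 11: prey: 16+3-2=17; pred: 8+1-2=7
Step 12: prey: 17+3-2=18; pred: 7+1-2=6
Step 13: prey: 18+3-2=19; pred: 6+1-1=6
Step 14: prey: 19+3-2=20; pred: 6+1-1=6
Step 15: prey: 20+4-2=22; pred: 6+1-1=6
No extinction within 15 steps

Answer: 16 both-alive 22 6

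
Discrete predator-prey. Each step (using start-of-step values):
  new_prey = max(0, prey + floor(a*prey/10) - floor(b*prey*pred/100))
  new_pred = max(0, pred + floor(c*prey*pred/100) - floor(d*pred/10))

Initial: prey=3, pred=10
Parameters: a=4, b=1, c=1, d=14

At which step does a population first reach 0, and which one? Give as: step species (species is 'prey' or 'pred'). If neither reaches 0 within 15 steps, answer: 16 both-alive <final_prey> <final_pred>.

Step 1: prey: 3+1-0=4; pred: 10+0-14=0
First extinction: pred at step 1

Answer: 1 pred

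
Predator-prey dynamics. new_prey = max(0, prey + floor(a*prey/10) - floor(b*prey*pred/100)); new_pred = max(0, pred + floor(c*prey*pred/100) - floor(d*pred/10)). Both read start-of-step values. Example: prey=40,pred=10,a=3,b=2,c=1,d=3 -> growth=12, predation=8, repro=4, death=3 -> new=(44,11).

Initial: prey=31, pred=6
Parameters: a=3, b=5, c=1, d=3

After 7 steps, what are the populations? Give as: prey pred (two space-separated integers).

Step 1: prey: 31+9-9=31; pred: 6+1-1=6
Step 2: prey: 31+9-9=31; pred: 6+1-1=6
Step 3: prey: 31+9-9=31; pred: 6+1-1=6
Step 4: prey: 31+9-9=31; pred: 6+1-1=6
Step 5: prey: 31+9-9=31; pred: 6+1-1=6
Step 6: prey: 31+9-9=31; pred: 6+1-1=6
Step 7: prey: 31+9-9=31; pred: 6+1-1=6

Answer: 31 6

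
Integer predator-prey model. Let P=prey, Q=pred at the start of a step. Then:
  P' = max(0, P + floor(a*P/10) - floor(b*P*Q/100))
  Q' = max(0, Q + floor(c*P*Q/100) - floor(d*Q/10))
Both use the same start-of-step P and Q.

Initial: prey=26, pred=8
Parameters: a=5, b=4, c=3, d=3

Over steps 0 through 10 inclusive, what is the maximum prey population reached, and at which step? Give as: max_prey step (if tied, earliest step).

Answer: 32 2

Derivation:
Step 1: prey: 26+13-8=31; pred: 8+6-2=12
Step 2: prey: 31+15-14=32; pred: 12+11-3=20
Step 3: prey: 32+16-25=23; pred: 20+19-6=33
Step 4: prey: 23+11-30=4; pred: 33+22-9=46
Step 5: prey: 4+2-7=0; pred: 46+5-13=38
Step 6: prey: 0+0-0=0; pred: 38+0-11=27
Step 7: prey: 0+0-0=0; pred: 27+0-8=19
Step 8: prey: 0+0-0=0; pred: 19+0-5=14
Step 9: prey: 0+0-0=0; pred: 14+0-4=10
Step 10: prey: 0+0-0=0; pred: 10+0-3=7
Max prey = 32 at step 2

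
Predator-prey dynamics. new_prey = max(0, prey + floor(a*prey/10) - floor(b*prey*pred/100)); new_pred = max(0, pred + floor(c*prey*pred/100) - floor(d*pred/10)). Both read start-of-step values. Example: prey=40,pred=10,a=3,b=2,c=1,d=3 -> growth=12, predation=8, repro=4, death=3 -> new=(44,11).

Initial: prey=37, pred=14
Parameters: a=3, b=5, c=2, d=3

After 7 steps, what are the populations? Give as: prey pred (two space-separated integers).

Answer: 1 5

Derivation:
Step 1: prey: 37+11-25=23; pred: 14+10-4=20
Step 2: prey: 23+6-23=6; pred: 20+9-6=23
Step 3: prey: 6+1-6=1; pred: 23+2-6=19
Step 4: prey: 1+0-0=1; pred: 19+0-5=14
Step 5: prey: 1+0-0=1; pred: 14+0-4=10
Step 6: prey: 1+0-0=1; pred: 10+0-3=7
Step 7: prey: 1+0-0=1; pred: 7+0-2=5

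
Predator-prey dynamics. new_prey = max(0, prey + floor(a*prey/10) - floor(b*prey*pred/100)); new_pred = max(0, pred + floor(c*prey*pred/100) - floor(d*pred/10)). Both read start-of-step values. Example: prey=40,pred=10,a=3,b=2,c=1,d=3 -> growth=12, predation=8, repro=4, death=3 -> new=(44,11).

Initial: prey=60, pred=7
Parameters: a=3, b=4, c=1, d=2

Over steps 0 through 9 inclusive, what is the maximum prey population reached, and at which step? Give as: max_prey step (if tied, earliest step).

Step 1: prey: 60+18-16=62; pred: 7+4-1=10
Step 2: prey: 62+18-24=56; pred: 10+6-2=14
Step 3: prey: 56+16-31=41; pred: 14+7-2=19
Step 4: prey: 41+12-31=22; pred: 19+7-3=23
Step 5: prey: 22+6-20=8; pred: 23+5-4=24
Step 6: prey: 8+2-7=3; pred: 24+1-4=21
Step 7: prey: 3+0-2=1; pred: 21+0-4=17
Step 8: prey: 1+0-0=1; pred: 17+0-3=14
Step 9: prey: 1+0-0=1; pred: 14+0-2=12
Max prey = 62 at step 1

Answer: 62 1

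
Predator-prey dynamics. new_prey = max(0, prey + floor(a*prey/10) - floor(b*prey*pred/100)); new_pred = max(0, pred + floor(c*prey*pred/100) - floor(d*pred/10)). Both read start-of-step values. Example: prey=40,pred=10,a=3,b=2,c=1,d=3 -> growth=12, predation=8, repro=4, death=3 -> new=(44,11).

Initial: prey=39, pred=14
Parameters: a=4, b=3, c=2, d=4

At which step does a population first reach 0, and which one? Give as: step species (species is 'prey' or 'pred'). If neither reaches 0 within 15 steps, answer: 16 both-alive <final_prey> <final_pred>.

Step 1: prey: 39+15-16=38; pred: 14+10-5=19
Step 2: prey: 38+15-21=32; pred: 19+14-7=26
Step 3: prey: 32+12-24=20; pred: 26+16-10=32
Step 4: prey: 20+8-19=9; pred: 32+12-12=32
Step 5: prey: 9+3-8=4; pred: 32+5-12=25
Step 6: prey: 4+1-3=2; pred: 25+2-10=17
Step 7: prey: 2+0-1=1; pred: 17+0-6=11
Step 8: prey: 1+0-0=1; pred: 11+0-4=7
Step 9: prey: 1+0-0=1; pred: 7+0-2=5
Step 10: prey: 1+0-0=1; pred: 5+0-2=3
Step 11: prey: 1+0-0=1; pred: 3+0-1=2
Step 12: prey: 1+0-0=1; pred: 2+0-0=2
Steps 13-15: state stable at prey=1, pred=2 (no change)
No extinction within 15 steps

Answer: 16 both-alive 1 2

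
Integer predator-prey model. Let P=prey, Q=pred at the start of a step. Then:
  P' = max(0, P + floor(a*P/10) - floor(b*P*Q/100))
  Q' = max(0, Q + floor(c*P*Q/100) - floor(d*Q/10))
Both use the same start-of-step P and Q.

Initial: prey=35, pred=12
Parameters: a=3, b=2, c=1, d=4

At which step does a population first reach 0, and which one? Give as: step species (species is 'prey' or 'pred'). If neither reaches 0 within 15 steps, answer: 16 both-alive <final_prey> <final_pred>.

Step 1: prey: 35+10-8=37; pred: 12+4-4=12
Step 2: prey: 37+11-8=40; pred: 12+4-4=12
Step 3: prey: 40+12-9=43; pred: 12+4-4=12
Step 4: prey: 43+12-10=45; pred: 12+5-4=13
Step 5: prey: 45+13-11=47; pred: 13+5-5=13
Step 6: prey: 47+14-12=49; pred: 13+6-5=14
Step 7: prey: 49+14-13=50; pred: 14+6-5=15
Step 8: prey: 50+15-15=50; pred: 15+7-6=16
Step 9: prey: 50+15-16=49; pred: 16+8-6=18
Step 10: prey: 49+14-17=46; pred: 18+8-7=19
Step 11: prey: 46+13-17=42; pred: 19+8-7=20
Step 12: prey: 42+12-16=38; pred: 20+8-8=20
Step 13: prey: 38+11-15=34; pred: 20+7-8=19
Step 14: prey: 34+10-12=32; pred: 19+6-7=18
Step 15: prey: 32+9-11=30; pred: 18+5-7=16
No extinction within 15 steps

Answer: 16 both-alive 30 16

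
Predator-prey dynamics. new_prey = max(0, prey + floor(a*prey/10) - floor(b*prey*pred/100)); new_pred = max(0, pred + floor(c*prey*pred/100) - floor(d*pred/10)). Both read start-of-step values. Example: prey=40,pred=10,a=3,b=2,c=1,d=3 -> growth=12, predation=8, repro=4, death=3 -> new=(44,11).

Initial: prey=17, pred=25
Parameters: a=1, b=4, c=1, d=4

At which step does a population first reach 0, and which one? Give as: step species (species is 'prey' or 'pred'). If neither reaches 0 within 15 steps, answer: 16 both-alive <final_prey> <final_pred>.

Step 1: prey: 17+1-17=1; pred: 25+4-10=19
Step 2: prey: 1+0-0=1; pred: 19+0-7=12
Step 3: prey: 1+0-0=1; pred: 12+0-4=8
Step 4: prey: 1+0-0=1; pred: 8+0-3=5
Step 5: prey: 1+0-0=1; pred: 5+0-2=3
Step 6: prey: 1+0-0=1; pred: 3+0-1=2
Step 7: prey: 1+0-0=1; pred: 2+0-0=2
Steps 8-15: state stable at prey=1, pred=2 (no change)
No extinction within 15 steps

Answer: 16 both-alive 1 2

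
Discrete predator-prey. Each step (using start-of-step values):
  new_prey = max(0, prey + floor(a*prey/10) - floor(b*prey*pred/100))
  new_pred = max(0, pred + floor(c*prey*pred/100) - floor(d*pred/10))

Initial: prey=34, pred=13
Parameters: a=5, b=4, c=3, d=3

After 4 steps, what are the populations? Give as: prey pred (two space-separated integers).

Step 1: prey: 34+17-17=34; pred: 13+13-3=23
Step 2: prey: 34+17-31=20; pred: 23+23-6=40
Step 3: prey: 20+10-32=0; pred: 40+24-12=52
Step 4: prey: 0+0-0=0; pred: 52+0-15=37

Answer: 0 37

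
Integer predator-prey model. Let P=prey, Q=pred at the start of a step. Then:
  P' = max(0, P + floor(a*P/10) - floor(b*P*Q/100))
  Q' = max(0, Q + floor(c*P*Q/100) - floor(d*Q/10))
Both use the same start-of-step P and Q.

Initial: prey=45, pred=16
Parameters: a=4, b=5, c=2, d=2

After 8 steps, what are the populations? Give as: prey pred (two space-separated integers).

Step 1: prey: 45+18-36=27; pred: 16+14-3=27
Step 2: prey: 27+10-36=1; pred: 27+14-5=36
Step 3: prey: 1+0-1=0; pred: 36+0-7=29
Step 4: prey: 0+0-0=0; pred: 29+0-5=24
Step 5: prey: 0+0-0=0; pred: 24+0-4=20
Step 6: prey: 0+0-0=0; pred: 20+0-4=16
Step 7: prey: 0+0-0=0; pred: 16+0-3=13
Step 8: prey: 0+0-0=0; pred: 13+0-2=11

Answer: 0 11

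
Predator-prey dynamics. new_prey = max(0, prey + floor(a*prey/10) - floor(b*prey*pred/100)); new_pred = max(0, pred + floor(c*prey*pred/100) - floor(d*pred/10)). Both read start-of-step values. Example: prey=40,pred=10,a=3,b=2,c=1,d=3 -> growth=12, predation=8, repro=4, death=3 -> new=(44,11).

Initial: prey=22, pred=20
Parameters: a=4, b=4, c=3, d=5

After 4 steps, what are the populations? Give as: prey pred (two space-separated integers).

Step 1: prey: 22+8-17=13; pred: 20+13-10=23
Step 2: prey: 13+5-11=7; pred: 23+8-11=20
Step 3: prey: 7+2-5=4; pred: 20+4-10=14
Step 4: prey: 4+1-2=3; pred: 14+1-7=8

Answer: 3 8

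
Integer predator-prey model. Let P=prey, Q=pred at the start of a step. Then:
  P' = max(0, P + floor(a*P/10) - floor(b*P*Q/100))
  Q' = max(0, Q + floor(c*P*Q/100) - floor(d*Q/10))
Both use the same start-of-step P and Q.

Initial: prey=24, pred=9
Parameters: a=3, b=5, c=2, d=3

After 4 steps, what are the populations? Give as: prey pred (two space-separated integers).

Answer: 8 11

Derivation:
Step 1: prey: 24+7-10=21; pred: 9+4-2=11
Step 2: prey: 21+6-11=16; pred: 11+4-3=12
Step 3: prey: 16+4-9=11; pred: 12+3-3=12
Step 4: prey: 11+3-6=8; pred: 12+2-3=11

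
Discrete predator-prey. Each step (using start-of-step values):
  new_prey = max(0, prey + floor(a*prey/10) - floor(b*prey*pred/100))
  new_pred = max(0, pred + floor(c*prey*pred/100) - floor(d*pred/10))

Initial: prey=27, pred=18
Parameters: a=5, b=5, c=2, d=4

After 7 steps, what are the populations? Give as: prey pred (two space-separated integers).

Answer: 8 3

Derivation:
Step 1: prey: 27+13-24=16; pred: 18+9-7=20
Step 2: prey: 16+8-16=8; pred: 20+6-8=18
Step 3: prey: 8+4-7=5; pred: 18+2-7=13
Step 4: prey: 5+2-3=4; pred: 13+1-5=9
Step 5: prey: 4+2-1=5; pred: 9+0-3=6
Step 6: prey: 5+2-1=6; pred: 6+0-2=4
Step 7: prey: 6+3-1=8; pred: 4+0-1=3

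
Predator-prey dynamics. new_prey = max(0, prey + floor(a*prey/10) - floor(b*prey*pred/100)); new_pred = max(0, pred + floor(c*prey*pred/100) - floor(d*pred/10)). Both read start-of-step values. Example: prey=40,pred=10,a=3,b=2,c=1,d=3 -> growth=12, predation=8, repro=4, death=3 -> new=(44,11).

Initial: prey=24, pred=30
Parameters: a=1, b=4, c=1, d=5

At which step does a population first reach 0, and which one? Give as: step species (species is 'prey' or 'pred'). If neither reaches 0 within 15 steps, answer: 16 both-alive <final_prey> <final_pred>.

Step 1: prey: 24+2-28=0; pred: 30+7-15=22
First extinction: prey at step 1

Answer: 1 prey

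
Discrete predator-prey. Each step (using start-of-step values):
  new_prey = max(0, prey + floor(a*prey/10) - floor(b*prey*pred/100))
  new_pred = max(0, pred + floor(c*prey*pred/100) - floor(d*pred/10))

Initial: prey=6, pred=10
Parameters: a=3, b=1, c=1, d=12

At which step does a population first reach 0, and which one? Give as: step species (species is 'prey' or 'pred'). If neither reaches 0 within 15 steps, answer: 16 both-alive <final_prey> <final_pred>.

Answer: 1 pred

Derivation:
Step 1: prey: 6+1-0=7; pred: 10+0-12=0
First extinction: pred at step 1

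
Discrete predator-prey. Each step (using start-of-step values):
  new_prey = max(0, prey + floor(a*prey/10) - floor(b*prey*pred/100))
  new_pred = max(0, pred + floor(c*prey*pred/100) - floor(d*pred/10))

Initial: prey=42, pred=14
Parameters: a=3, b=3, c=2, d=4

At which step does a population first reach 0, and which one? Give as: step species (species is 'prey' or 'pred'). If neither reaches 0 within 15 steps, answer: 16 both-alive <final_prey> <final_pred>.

Answer: 16 both-alive 2 2

Derivation:
Step 1: prey: 42+12-17=37; pred: 14+11-5=20
Step 2: prey: 37+11-22=26; pred: 20+14-8=26
Step 3: prey: 26+7-20=13; pred: 26+13-10=29
Step 4: prey: 13+3-11=5; pred: 29+7-11=25
Step 5: prey: 5+1-3=3; pred: 25+2-10=17
Step 6: prey: 3+0-1=2; pred: 17+1-6=12
Step 7: prey: 2+0-0=2; pred: 12+0-4=8
Step 8: prey: 2+0-0=2; pred: 8+0-3=5
Step 9: prey: 2+0-0=2; pred: 5+0-2=3
Step 10: prey: 2+0-0=2; pred: 3+0-1=2
Step 11: prey: 2+0-0=2; pred: 2+0-0=2
Steps 12-15: state stable at prey=2, pred=2 (no change)
No extinction within 15 steps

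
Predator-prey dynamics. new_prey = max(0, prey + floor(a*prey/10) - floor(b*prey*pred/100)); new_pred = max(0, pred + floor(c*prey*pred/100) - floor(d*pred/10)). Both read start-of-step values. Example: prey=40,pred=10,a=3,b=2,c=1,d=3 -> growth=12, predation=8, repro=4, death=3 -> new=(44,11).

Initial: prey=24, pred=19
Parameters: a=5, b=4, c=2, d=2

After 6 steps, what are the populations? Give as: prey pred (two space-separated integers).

Answer: 0 16

Derivation:
Step 1: prey: 24+12-18=18; pred: 19+9-3=25
Step 2: prey: 18+9-18=9; pred: 25+9-5=29
Step 3: prey: 9+4-10=3; pred: 29+5-5=29
Step 4: prey: 3+1-3=1; pred: 29+1-5=25
Step 5: prey: 1+0-1=0; pred: 25+0-5=20
Step 6: prey: 0+0-0=0; pred: 20+0-4=16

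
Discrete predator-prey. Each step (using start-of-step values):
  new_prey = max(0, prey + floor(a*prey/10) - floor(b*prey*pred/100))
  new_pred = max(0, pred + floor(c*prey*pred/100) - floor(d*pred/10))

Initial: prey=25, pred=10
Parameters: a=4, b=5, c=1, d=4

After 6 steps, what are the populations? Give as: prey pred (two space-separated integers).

Answer: 43 4

Derivation:
Step 1: prey: 25+10-12=23; pred: 10+2-4=8
Step 2: prey: 23+9-9=23; pred: 8+1-3=6
Step 3: prey: 23+9-6=26; pred: 6+1-2=5
Step 4: prey: 26+10-6=30; pred: 5+1-2=4
Step 5: prey: 30+12-6=36; pred: 4+1-1=4
Step 6: prey: 36+14-7=43; pred: 4+1-1=4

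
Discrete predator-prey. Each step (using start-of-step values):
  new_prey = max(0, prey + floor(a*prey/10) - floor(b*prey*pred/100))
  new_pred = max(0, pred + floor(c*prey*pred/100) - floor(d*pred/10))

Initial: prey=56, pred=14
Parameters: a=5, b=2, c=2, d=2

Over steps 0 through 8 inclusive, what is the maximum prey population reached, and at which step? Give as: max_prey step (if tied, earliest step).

Answer: 69 1

Derivation:
Step 1: prey: 56+28-15=69; pred: 14+15-2=27
Step 2: prey: 69+34-37=66; pred: 27+37-5=59
Step 3: prey: 66+33-77=22; pred: 59+77-11=125
Step 4: prey: 22+11-55=0; pred: 125+55-25=155
Step 5: prey: 0+0-0=0; pred: 155+0-31=124
Step 6: prey: 0+0-0=0; pred: 124+0-24=100
Step 7: prey: 0+0-0=0; pred: 100+0-20=80
Step 8: prey: 0+0-0=0; pred: 80+0-16=64
Max prey = 69 at step 1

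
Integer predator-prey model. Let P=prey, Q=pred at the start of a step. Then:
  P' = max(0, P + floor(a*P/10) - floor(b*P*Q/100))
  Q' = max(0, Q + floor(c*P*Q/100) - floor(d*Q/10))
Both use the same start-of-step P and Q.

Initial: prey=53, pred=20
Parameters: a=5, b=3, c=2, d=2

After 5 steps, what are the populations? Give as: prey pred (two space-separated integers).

Step 1: prey: 53+26-31=48; pred: 20+21-4=37
Step 2: prey: 48+24-53=19; pred: 37+35-7=65
Step 3: prey: 19+9-37=0; pred: 65+24-13=76
Step 4: prey: 0+0-0=0; pred: 76+0-15=61
Step 5: prey: 0+0-0=0; pred: 61+0-12=49

Answer: 0 49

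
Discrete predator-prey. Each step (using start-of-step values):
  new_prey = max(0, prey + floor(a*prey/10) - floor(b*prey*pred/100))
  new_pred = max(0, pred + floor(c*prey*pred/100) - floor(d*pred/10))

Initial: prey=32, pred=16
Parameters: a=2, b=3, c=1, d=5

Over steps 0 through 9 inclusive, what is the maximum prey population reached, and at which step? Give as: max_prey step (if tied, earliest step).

Step 1: prey: 32+6-15=23; pred: 16+5-8=13
Step 2: prey: 23+4-8=19; pred: 13+2-6=9
Step 3: prey: 19+3-5=17; pred: 9+1-4=6
Step 4: prey: 17+3-3=17; pred: 6+1-3=4
Step 5: prey: 17+3-2=18; pred: 4+0-2=2
Step 6: prey: 18+3-1=20; pred: 2+0-1=1
Step 7: prey: 20+4-0=24; pred: 1+0-0=1
Step 8: prey: 24+4-0=28; pred: 1+0-0=1
Step 9: prey: 28+5-0=33; pred: 1+0-0=1
Max prey = 33 at step 9

Answer: 33 9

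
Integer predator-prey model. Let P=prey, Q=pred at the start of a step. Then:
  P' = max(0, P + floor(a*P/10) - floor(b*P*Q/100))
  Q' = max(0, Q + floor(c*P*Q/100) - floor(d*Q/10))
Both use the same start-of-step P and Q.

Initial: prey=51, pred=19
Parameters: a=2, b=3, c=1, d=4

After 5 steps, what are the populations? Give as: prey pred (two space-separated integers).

Step 1: prey: 51+10-29=32; pred: 19+9-7=21
Step 2: prey: 32+6-20=18; pred: 21+6-8=19
Step 3: prey: 18+3-10=11; pred: 19+3-7=15
Step 4: prey: 11+2-4=9; pred: 15+1-6=10
Step 5: prey: 9+1-2=8; pred: 10+0-4=6

Answer: 8 6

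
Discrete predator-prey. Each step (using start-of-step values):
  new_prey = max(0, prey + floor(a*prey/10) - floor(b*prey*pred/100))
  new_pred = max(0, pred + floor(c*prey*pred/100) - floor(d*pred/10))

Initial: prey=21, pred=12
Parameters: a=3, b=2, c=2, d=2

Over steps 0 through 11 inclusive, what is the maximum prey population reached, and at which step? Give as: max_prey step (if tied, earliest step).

Step 1: prey: 21+6-5=22; pred: 12+5-2=15
Step 2: prey: 22+6-6=22; pred: 15+6-3=18
Step 3: prey: 22+6-7=21; pred: 18+7-3=22
Step 4: prey: 21+6-9=18; pred: 22+9-4=27
Step 5: prey: 18+5-9=14; pred: 27+9-5=31
Step 6: prey: 14+4-8=10; pred: 31+8-6=33
Step 7: prey: 10+3-6=7; pred: 33+6-6=33
Step 8: prey: 7+2-4=5; pred: 33+4-6=31
Step 9: prey: 5+1-3=3; pred: 31+3-6=28
Step 10: prey: 3+0-1=2; pred: 28+1-5=24
Step 11: prey: 2+0-0=2; pred: 24+0-4=20
Max prey = 22 at step 1

Answer: 22 1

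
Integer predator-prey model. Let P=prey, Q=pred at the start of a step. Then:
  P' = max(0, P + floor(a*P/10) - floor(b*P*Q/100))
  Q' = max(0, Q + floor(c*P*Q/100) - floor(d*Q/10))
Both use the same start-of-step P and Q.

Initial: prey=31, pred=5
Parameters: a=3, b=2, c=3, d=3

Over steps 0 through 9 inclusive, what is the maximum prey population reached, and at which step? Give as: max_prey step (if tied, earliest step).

Answer: 43 2

Derivation:
Step 1: prey: 31+9-3=37; pred: 5+4-1=8
Step 2: prey: 37+11-5=43; pred: 8+8-2=14
Step 3: prey: 43+12-12=43; pred: 14+18-4=28
Step 4: prey: 43+12-24=31; pred: 28+36-8=56
Step 5: prey: 31+9-34=6; pred: 56+52-16=92
Step 6: prey: 6+1-11=0; pred: 92+16-27=81
Step 7: prey: 0+0-0=0; pred: 81+0-24=57
Step 8: prey: 0+0-0=0; pred: 57+0-17=40
Step 9: prey: 0+0-0=0; pred: 40+0-12=28
Max prey = 43 at step 2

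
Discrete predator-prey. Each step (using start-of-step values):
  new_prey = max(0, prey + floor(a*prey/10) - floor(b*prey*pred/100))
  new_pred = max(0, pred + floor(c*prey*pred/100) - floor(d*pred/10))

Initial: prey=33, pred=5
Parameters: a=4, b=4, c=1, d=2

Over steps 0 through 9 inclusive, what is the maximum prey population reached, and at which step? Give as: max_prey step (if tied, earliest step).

Step 1: prey: 33+13-6=40; pred: 5+1-1=5
Step 2: prey: 40+16-8=48; pred: 5+2-1=6
Step 3: prey: 48+19-11=56; pred: 6+2-1=7
Step 4: prey: 56+22-15=63; pred: 7+3-1=9
Step 5: prey: 63+25-22=66; pred: 9+5-1=13
Step 6: prey: 66+26-34=58; pred: 13+8-2=19
Step 7: prey: 58+23-44=37; pred: 19+11-3=27
Step 8: prey: 37+14-39=12; pred: 27+9-5=31
Step 9: prey: 12+4-14=2; pred: 31+3-6=28
Max prey = 66 at step 5

Answer: 66 5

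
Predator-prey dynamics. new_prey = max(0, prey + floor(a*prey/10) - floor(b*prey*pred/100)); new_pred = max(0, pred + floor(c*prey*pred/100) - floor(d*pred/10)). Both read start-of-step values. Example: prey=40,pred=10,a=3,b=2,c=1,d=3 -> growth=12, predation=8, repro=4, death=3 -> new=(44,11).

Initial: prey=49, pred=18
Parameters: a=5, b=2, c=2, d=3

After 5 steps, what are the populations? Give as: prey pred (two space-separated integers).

Step 1: prey: 49+24-17=56; pred: 18+17-5=30
Step 2: prey: 56+28-33=51; pred: 30+33-9=54
Step 3: prey: 51+25-55=21; pred: 54+55-16=93
Step 4: prey: 21+10-39=0; pred: 93+39-27=105
Step 5: prey: 0+0-0=0; pred: 105+0-31=74

Answer: 0 74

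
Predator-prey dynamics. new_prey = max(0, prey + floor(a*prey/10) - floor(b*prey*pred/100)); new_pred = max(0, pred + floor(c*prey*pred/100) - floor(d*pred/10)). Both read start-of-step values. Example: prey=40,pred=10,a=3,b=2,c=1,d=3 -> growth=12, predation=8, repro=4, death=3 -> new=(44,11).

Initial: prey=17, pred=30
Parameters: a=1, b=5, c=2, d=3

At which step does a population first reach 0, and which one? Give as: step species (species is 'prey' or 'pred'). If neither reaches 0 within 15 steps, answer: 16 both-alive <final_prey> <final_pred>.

Step 1: prey: 17+1-25=0; pred: 30+10-9=31
First extinction: prey at step 1

Answer: 1 prey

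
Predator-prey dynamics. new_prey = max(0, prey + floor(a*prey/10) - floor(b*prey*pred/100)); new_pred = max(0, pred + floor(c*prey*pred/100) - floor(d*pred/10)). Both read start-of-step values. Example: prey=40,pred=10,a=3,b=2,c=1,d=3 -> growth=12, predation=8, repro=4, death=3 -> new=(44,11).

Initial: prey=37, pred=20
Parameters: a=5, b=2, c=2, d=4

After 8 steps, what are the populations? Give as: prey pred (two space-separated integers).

Step 1: prey: 37+18-14=41; pred: 20+14-8=26
Step 2: prey: 41+20-21=40; pred: 26+21-10=37
Step 3: prey: 40+20-29=31; pred: 37+29-14=52
Step 4: prey: 31+15-32=14; pred: 52+32-20=64
Step 5: prey: 14+7-17=4; pred: 64+17-25=56
Step 6: prey: 4+2-4=2; pred: 56+4-22=38
Step 7: prey: 2+1-1=2; pred: 38+1-15=24
Step 8: prey: 2+1-0=3; pred: 24+0-9=15

Answer: 3 15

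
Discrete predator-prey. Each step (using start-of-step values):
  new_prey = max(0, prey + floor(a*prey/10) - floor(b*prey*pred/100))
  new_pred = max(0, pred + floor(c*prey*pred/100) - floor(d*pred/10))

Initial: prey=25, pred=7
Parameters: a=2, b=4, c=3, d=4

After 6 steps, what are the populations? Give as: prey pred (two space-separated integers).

Answer: 4 9

Derivation:
Step 1: prey: 25+5-7=23; pred: 7+5-2=10
Step 2: prey: 23+4-9=18; pred: 10+6-4=12
Step 3: prey: 18+3-8=13; pred: 12+6-4=14
Step 4: prey: 13+2-7=8; pred: 14+5-5=14
Step 5: prey: 8+1-4=5; pred: 14+3-5=12
Step 6: prey: 5+1-2=4; pred: 12+1-4=9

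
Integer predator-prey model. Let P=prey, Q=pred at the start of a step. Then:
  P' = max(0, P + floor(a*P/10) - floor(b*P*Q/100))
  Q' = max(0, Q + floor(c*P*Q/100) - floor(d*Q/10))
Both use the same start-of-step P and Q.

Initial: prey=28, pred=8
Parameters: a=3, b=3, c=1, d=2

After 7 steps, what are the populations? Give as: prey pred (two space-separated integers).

Step 1: prey: 28+8-6=30; pred: 8+2-1=9
Step 2: prey: 30+9-8=31; pred: 9+2-1=10
Step 3: prey: 31+9-9=31; pred: 10+3-2=11
Step 4: prey: 31+9-10=30; pred: 11+3-2=12
Step 5: prey: 30+9-10=29; pred: 12+3-2=13
Step 6: prey: 29+8-11=26; pred: 13+3-2=14
Step 7: prey: 26+7-10=23; pred: 14+3-2=15

Answer: 23 15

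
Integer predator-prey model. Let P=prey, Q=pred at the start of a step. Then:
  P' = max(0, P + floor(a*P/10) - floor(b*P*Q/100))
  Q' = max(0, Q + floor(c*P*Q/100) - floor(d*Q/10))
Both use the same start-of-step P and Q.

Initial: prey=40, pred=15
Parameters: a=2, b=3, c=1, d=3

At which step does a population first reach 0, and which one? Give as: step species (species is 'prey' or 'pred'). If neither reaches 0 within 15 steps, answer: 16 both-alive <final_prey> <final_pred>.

Step 1: prey: 40+8-18=30; pred: 15+6-4=17
Step 2: prey: 30+6-15=21; pred: 17+5-5=17
Step 3: prey: 21+4-10=15; pred: 17+3-5=15
Step 4: prey: 15+3-6=12; pred: 15+2-4=13
Step 5: prey: 12+2-4=10; pred: 13+1-3=11
Step 6: prey: 10+2-3=9; pred: 11+1-3=9
Step 7: prey: 9+1-2=8; pred: 9+0-2=7
Step 8: prey: 8+1-1=8; pred: 7+0-2=5
Step 9: prey: 8+1-1=8; pred: 5+0-1=4
Step 10: prey: 8+1-0=9; pred: 4+0-1=3
Step 11: prey: 9+1-0=10; pred: 3+0-0=3
Step 12: prey: 10+2-0=12; pred: 3+0-0=3
Step 13: prey: 12+2-1=13; pred: 3+0-0=3
Step 14: prey: 13+2-1=14; pred: 3+0-0=3
Step 15: prey: 14+2-1=15; pred: 3+0-0=3
No extinction within 15 steps

Answer: 16 both-alive 15 3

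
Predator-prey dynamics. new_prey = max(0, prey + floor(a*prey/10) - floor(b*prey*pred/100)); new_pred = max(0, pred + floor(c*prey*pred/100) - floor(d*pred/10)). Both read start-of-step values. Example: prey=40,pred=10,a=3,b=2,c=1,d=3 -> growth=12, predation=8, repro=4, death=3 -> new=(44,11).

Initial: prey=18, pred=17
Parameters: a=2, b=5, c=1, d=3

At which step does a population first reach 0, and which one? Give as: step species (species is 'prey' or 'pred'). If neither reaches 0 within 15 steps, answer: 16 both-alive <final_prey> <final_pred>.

Answer: 16 both-alive 2 3

Derivation:
Step 1: prey: 18+3-15=6; pred: 17+3-5=15
Step 2: prey: 6+1-4=3; pred: 15+0-4=11
Step 3: prey: 3+0-1=2; pred: 11+0-3=8
Step 4: prey: 2+0-0=2; pred: 8+0-2=6
Step 5: prey: 2+0-0=2; pred: 6+0-1=5
Step 6: prey: 2+0-0=2; pred: 5+0-1=4
Step 7: prey: 2+0-0=2; pred: 4+0-1=3
Step 8: prey: 2+0-0=2; pred: 3+0-0=3
Steps 9-15: state stable at prey=2, pred=3 (no change)
No extinction within 15 steps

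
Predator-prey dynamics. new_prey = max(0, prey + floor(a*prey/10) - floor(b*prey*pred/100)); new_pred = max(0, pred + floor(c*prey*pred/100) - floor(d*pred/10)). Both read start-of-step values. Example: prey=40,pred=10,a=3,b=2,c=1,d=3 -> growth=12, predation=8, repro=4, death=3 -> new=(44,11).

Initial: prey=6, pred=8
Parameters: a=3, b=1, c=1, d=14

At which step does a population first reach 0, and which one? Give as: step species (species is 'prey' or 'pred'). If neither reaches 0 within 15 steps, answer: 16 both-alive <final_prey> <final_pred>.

Answer: 1 pred

Derivation:
Step 1: prey: 6+1-0=7; pred: 8+0-11=0
First extinction: pred at step 1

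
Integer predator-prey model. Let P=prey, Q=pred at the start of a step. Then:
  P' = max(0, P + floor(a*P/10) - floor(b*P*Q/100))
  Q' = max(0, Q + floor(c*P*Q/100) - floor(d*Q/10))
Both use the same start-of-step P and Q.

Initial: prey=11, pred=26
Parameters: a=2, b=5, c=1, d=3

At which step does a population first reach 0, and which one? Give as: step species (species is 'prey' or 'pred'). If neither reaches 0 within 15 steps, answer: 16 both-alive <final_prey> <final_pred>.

Answer: 1 prey

Derivation:
Step 1: prey: 11+2-14=0; pred: 26+2-7=21
First extinction: prey at step 1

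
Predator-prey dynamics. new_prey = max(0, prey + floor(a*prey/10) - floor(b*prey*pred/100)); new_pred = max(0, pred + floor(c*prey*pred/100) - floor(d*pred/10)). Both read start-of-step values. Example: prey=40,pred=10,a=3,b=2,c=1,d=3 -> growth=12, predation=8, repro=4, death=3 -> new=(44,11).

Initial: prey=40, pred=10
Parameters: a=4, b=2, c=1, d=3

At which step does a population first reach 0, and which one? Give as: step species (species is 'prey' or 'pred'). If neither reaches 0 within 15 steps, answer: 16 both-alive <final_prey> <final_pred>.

Answer: 16 both-alive 1 6

Derivation:
Step 1: prey: 40+16-8=48; pred: 10+4-3=11
Step 2: prey: 48+19-10=57; pred: 11+5-3=13
Step 3: prey: 57+22-14=65; pred: 13+7-3=17
Step 4: prey: 65+26-22=69; pred: 17+11-5=23
Step 5: prey: 69+27-31=65; pred: 23+15-6=32
Step 6: prey: 65+26-41=50; pred: 32+20-9=43
Step 7: prey: 50+20-43=27; pred: 43+21-12=52
Step 8: prey: 27+10-28=9; pred: 52+14-15=51
Step 9: prey: 9+3-9=3; pred: 51+4-15=40
Step 10: prey: 3+1-2=2; pred: 40+1-12=29
Step 11: prey: 2+0-1=1; pred: 29+0-8=21
Step 12: prey: 1+0-0=1; pred: 21+0-6=15
Step 13: prey: 1+0-0=1; pred: 15+0-4=11
Step 14: prey: 1+0-0=1; pred: 11+0-3=8
Step 15: prey: 1+0-0=1; pred: 8+0-2=6
No extinction within 15 steps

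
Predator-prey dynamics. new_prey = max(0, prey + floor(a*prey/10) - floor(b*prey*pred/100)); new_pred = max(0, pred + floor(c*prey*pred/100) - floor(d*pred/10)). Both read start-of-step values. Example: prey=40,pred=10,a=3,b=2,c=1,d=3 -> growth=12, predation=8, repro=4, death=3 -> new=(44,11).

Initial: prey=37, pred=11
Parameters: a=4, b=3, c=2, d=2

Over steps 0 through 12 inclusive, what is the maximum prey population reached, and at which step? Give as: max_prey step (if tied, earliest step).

Step 1: prey: 37+14-12=39; pred: 11+8-2=17
Step 2: prey: 39+15-19=35; pred: 17+13-3=27
Step 3: prey: 35+14-28=21; pred: 27+18-5=40
Step 4: prey: 21+8-25=4; pred: 40+16-8=48
Step 5: prey: 4+1-5=0; pred: 48+3-9=42
Step 6: prey: 0+0-0=0; pred: 42+0-8=34
Step 7: prey: 0+0-0=0; pred: 34+0-6=28
Step 8: prey: 0+0-0=0; pred: 28+0-5=23
Step 9: prey: 0+0-0=0; pred: 23+0-4=19
Step 10: prey: 0+0-0=0; pred: 19+0-3=16
Step 11: prey: 0+0-0=0; pred: 16+0-3=13
Step 12: prey: 0+0-0=0; pred: 13+0-2=11
Max prey = 39 at step 1

Answer: 39 1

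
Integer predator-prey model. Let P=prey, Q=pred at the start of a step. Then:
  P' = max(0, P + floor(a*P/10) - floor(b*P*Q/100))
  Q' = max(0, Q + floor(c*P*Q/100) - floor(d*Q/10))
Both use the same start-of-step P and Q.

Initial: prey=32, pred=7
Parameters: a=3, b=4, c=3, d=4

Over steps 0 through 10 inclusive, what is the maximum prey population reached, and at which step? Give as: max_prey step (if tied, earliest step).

Answer: 33 1

Derivation:
Step 1: prey: 32+9-8=33; pred: 7+6-2=11
Step 2: prey: 33+9-14=28; pred: 11+10-4=17
Step 3: prey: 28+8-19=17; pred: 17+14-6=25
Step 4: prey: 17+5-17=5; pred: 25+12-10=27
Step 5: prey: 5+1-5=1; pred: 27+4-10=21
Step 6: prey: 1+0-0=1; pred: 21+0-8=13
Step 7: prey: 1+0-0=1; pred: 13+0-5=8
Step 8: prey: 1+0-0=1; pred: 8+0-3=5
Step 9: prey: 1+0-0=1; pred: 5+0-2=3
Step 10: prey: 1+0-0=1; pred: 3+0-1=2
Max prey = 33 at step 1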